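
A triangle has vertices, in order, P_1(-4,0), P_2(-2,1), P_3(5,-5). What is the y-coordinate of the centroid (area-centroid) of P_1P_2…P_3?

Apply Gauss's area formula. First the cross-terms c_i = x_i·y_{i+1} − x_{i+1}·y_i:
  -4, 5, -20  ⇒  2A = -19, A = -9.5.
Then Σ (y_i + y_{i+1})·c_i = 76, so ȳ = 76 / (6·(-9.5)) = -4/3.

-4/3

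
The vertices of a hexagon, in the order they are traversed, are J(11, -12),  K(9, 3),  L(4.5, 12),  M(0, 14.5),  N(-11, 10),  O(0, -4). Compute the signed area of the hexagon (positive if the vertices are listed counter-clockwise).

274.125

Σ = (141) + (94.5) + (65.25) + (159.5) + (44) + (44) = 548.25
Signed area = Σ/2 = 274.125 (positive ⇒ counter-clockwise traversal).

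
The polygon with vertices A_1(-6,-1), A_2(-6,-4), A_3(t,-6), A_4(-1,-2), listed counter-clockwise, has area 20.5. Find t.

2

Write out the shoelace sum; only the two edges meeting at A_3 involve t:
2·Area = [((-6)·(-6) − t·(-4)) + (t·(-2) − (-1)·(-6))] + 7
       = 2·t + 37 = 41
⇒ t = 2.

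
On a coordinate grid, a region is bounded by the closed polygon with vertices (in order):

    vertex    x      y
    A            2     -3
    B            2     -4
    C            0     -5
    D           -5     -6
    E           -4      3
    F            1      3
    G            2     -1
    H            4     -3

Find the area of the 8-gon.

Apply the shoelace (surveyor's) formula: 2A = Σ (x_i·y_{i+1} − x_{i+1}·y_i), indices taken mod 8.
A→B: (2)(-4) − (2)(-3) = -2
B→C: (2)(-5) − (0)(-4) = -10
C→D: (0)(-6) − (-5)(-5) = -25
D→E: (-5)(3) − (-4)(-6) = -39
E→F: (-4)(3) − (1)(3) = -15
F→G: (1)(-1) − (2)(3) = -7
G→H: (2)(-3) − (4)(-1) = -2
H→A: (4)(-3) − (2)(-3) = -6
Σ = -106
Area = |Σ|/2 = 53.

53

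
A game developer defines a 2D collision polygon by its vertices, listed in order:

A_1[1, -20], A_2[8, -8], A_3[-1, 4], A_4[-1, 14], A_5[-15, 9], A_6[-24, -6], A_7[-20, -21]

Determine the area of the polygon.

Apply the shoelace (surveyor's) formula: 2A = Σ (x_i·y_{i+1} − x_{i+1}·y_i), indices taken mod 7.
Σ = (152) + (24) + (-10) + (201) + (306) + (384) + (421) = 1478
Area = |Σ|/2 = 739.

739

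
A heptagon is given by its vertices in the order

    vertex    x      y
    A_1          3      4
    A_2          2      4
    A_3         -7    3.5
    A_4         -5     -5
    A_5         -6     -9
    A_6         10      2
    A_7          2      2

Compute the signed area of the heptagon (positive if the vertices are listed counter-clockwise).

A_1→A_2: (3)(4) − (2)(4) = 4
A_2→A_3: (2)(3.5) − (-7)(4) = 35
A_3→A_4: (-7)(-5) − (-5)(3.5) = 52.5
A_4→A_5: (-5)(-9) − (-6)(-5) = 15
A_5→A_6: (-6)(2) − (10)(-9) = 78
A_6→A_7: (10)(2) − (2)(2) = 16
A_7→A_1: (2)(4) − (3)(2) = 2
Σ = 202.5
Signed area = Σ/2 = 101.25 (positive ⇒ counter-clockwise traversal).

101.25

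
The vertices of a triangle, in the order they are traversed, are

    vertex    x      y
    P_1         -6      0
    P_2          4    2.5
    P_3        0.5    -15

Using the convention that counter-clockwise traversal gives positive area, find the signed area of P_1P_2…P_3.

-83.125

Cross-terms: -15, -61.25, -90  ⇒  Σ = -166.25
Signed area = Σ/2 = -83.125 (negative ⇒ clockwise traversal).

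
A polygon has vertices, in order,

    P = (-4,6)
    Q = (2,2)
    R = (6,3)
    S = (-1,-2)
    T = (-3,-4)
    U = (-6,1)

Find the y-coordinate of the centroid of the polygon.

55/48

Apply the surveyor's formula. First the cross-terms c_i = x_i·y_{i+1} − x_{i+1}·y_i:
  -20, -6, -9, -2, -27, -32  ⇒  2A = -96, A = -48.
Then Σ (y_i + y_{i+1})·c_i = -330, so ȳ = -330 / (6·(-48)) = 55/48.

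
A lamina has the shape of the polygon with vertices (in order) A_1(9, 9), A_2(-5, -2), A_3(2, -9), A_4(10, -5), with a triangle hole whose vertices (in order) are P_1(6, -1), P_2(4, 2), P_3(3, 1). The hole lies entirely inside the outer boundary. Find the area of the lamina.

Outer boundary:
Σ = (27) + (49) + (80) + (135) = 291
Area = |Σ|/2 = 145.5.
Hole:
Apply the surveyor's formula: 2A = Σ (x_i·y_{i+1} − x_{i+1}·y_i), indices taken mod 3.
Cross-terms: 16, -2, -9  ⇒  Σ = 5
Area = |Σ|/2 = 2.5.
Net area = 145.5 − 2.5 = 143.

143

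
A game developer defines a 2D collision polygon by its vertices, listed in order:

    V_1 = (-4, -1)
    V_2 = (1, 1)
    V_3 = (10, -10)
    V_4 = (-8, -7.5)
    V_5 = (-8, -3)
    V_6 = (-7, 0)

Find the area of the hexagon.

114

Apply the surveyor's formula: 2A = Σ (x_i·y_{i+1} − x_{i+1}·y_i), indices taken mod 6.
Cross-terms: -3, -20, -155, -36, -21, 7  ⇒  Σ = -228
Area = |Σ|/2 = 114.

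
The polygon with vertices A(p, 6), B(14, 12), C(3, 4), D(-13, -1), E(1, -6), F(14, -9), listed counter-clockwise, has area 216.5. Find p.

The doubled signed area Σ (x_i y_{i+1} − x_{i+1} y_i) is linear in p.
With p=0 it equals 223; the coefficient of p is 21 (from the two edges through A).
So 21·p + 223 = 2·216.5 = 433 ⇒ p = 10.

10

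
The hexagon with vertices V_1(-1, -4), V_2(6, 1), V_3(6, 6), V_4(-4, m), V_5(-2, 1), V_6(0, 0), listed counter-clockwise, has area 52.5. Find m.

4

The doubled signed area Σ (x_i y_{i+1} − x_{i+1} y_i) is linear in m.
With m=0 it equals 73; the coefficient of m is 8 (from the two edges through V_4).
So 8·m + 73 = 2·52.5 = 105 ⇒ m = 4.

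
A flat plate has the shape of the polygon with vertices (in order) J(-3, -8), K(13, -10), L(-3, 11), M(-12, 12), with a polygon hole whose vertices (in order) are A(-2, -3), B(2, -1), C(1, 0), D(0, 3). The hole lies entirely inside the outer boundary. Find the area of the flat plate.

228.5

Outer boundary:
Apply Gauss's area formula: 2A = Σ (x_i·y_{i+1} − x_{i+1}·y_i), indices taken mod 4.
Σ = (134) + (113) + (96) + (132) = 475
Area = |Σ|/2 = 237.5.
Hole:
Σ = (8) + (1) + (3) + (6) = 18
Area = |Σ|/2 = 9.
Net area = 237.5 − 9 = 228.5.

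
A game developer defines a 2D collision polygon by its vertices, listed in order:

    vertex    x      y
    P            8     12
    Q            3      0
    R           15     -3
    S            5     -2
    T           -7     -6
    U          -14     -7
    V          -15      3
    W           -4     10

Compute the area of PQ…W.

Apply Gauss's area formula: 2A = Σ (x_i·y_{i+1} − x_{i+1}·y_i), indices taken mod 8.
P→Q: (8)(0) − (3)(12) = -36
Q→R: (3)(-3) − (15)(0) = -9
R→S: (15)(-2) − (5)(-3) = -15
S→T: (5)(-6) − (-7)(-2) = -44
T→U: (-7)(-7) − (-14)(-6) = -35
U→V: (-14)(3) − (-15)(-7) = -147
V→W: (-15)(10) − (-4)(3) = -138
W→P: (-4)(12) − (8)(10) = -128
Σ = -552
Area = |Σ|/2 = 276.

276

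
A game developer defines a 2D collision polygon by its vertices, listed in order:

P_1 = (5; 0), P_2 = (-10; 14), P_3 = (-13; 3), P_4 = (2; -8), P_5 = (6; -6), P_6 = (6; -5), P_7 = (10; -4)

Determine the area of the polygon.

Apply the shoelace formula: 2A = Σ (x_i·y_{i+1} − x_{i+1}·y_i), indices taken mod 7.
Σ = (70) + (152) + (98) + (36) + (6) + (26) + (20) = 408
Area = |Σ|/2 = 204.

204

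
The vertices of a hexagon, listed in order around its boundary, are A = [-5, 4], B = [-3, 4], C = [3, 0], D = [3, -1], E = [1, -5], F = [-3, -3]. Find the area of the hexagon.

41

Σ = (-8) + (-12) + (-3) + (-14) + (-18) + (-27) = -82
Area = |Σ|/2 = 41.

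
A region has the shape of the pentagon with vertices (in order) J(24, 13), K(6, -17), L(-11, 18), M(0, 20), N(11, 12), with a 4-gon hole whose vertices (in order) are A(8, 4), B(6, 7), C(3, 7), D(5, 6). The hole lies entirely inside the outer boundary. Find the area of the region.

Outer boundary:
J→K: (24)(-17) − (6)(13) = -486
K→L: (6)(18) − (-11)(-17) = -79
L→M: (-11)(20) − (0)(18) = -220
M→N: (0)(12) − (11)(20) = -220
N→J: (11)(13) − (24)(12) = -145
Σ = -1150
Area = |Σ|/2 = 575.
Hole:
Apply the shoelace (surveyor's) formula: 2A = Σ (x_i·y_{i+1} − x_{i+1}·y_i), indices taken mod 4.
Cross-terms: 32, 21, -17, -28  ⇒  Σ = 8
Area = |Σ|/2 = 4.
Net area = 575 − 4 = 571.

571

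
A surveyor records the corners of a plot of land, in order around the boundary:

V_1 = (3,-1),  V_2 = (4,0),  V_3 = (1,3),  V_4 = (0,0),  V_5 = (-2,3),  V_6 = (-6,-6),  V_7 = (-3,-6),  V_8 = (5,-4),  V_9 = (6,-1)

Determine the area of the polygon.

61

Apply the shoelace (surveyor's) formula: 2A = Σ (x_i·y_{i+1} − x_{i+1}·y_i), indices taken mod 9.
Σ = (4) + (12) + (0) + (0) + (30) + (18) + (42) + (19) + (-3) = 122
Area = |Σ|/2 = 61.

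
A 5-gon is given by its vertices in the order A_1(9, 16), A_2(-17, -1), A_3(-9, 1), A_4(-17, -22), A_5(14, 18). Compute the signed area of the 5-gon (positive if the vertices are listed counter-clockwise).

258

Apply the shoelace (surveyor's) formula: 2A = Σ (x_i·y_{i+1} − x_{i+1}·y_i), indices taken mod 5.
A_1→A_2: (9)(-1) − (-17)(16) = 263
A_2→A_3: (-17)(1) − (-9)(-1) = -26
A_3→A_4: (-9)(-22) − (-17)(1) = 215
A_4→A_5: (-17)(18) − (14)(-22) = 2
A_5→A_1: (14)(16) − (9)(18) = 62
Σ = 516
Signed area = Σ/2 = 258 (positive ⇒ counter-clockwise traversal).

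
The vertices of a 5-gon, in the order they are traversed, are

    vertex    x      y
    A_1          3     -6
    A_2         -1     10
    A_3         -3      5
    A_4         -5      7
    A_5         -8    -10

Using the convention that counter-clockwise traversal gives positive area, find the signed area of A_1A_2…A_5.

Σ = (24) + (25) + (4) + (106) + (78) = 237
Signed area = Σ/2 = 118.5 (positive ⇒ counter-clockwise traversal).

118.5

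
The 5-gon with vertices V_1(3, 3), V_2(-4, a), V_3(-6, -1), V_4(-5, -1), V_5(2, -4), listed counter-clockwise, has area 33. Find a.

1

Write out the shoelace sum; only the two edges meeting at V_2 involve a:
2·Area = [(3·a − (-4)·3) + ((-4)·(-1) − (-6)·a)] + 41
       = 9·a + 57 = 66
⇒ a = 1.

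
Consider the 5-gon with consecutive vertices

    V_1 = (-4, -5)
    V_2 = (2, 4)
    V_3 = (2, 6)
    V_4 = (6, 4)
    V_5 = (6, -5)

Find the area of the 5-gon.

67

Cross-terms: -6, 4, -28, -54, -50  ⇒  Σ = -134
Area = |Σ|/2 = 67.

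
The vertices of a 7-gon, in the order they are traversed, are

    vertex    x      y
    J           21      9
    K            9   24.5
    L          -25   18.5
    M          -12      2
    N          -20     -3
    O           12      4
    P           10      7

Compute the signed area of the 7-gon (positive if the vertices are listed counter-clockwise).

Apply the surveyor's formula: 2A = Σ (x_i·y_{i+1} − x_{i+1}·y_i), indices taken mod 7.
Σ = (433.5) + (779) + (172) + (76) + (-44) + (44) + (-57) = 1403.5
Signed area = Σ/2 = 701.75 (positive ⇒ counter-clockwise traversal).

701.75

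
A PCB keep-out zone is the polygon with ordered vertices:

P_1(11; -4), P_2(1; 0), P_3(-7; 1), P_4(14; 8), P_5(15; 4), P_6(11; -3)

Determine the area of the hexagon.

114.5

Apply the shoelace formula: 2A = Σ (x_i·y_{i+1} − x_{i+1}·y_i), indices taken mod 6.
Σ = (4) + (1) + (-70) + (-64) + (-89) + (-11) = -229
Area = |Σ|/2 = 114.5.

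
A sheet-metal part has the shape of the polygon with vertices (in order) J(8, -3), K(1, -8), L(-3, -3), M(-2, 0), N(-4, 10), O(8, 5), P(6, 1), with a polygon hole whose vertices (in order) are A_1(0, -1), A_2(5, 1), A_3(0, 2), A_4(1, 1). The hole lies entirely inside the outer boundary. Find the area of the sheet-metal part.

Outer boundary:
Apply the shoelace (surveyor's) formula: 2A = Σ (x_i·y_{i+1} − x_{i+1}·y_i), indices taken mod 7.
Cross-terms: -61, -27, -6, -20, -100, -22, -26  ⇒  Σ = -262
Area = |Σ|/2 = 131.
Hole:
Apply the surveyor's formula: 2A = Σ (x_i·y_{i+1} − x_{i+1}·y_i), indices taken mod 4.
A_1→A_2: (0)(1) − (5)(-1) = 5
A_2→A_3: (5)(2) − (0)(1) = 10
A_3→A_4: (0)(1) − (1)(2) = -2
A_4→A_1: (1)(-1) − (0)(1) = -1
Σ = 12
Area = |Σ|/2 = 6.
Net area = 131 − 6 = 125.

125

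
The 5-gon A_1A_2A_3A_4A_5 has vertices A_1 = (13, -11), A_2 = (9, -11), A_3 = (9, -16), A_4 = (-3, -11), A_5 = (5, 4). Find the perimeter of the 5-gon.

56

|A_1A_2| = √((-4)² + (0)²) = √16 = 4
|A_2A_3| = √((0)² + (-5)²) = √25 = 5
|A_3A_4| = √((-12)² + (5)²) = √169 = 13
|A_4A_5| = √((8)² + (15)²) = √289 = 17
|A_5A_1| = √((8)² + (-15)²) = √289 = 17
Perimeter = 4 + 5 + 13 + 17 + 17 = 56.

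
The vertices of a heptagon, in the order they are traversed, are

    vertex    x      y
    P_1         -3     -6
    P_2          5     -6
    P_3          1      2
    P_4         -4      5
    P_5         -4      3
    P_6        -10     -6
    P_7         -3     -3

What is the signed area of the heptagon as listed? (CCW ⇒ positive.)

Apply the shoelace (surveyor's) formula: 2A = Σ (x_i·y_{i+1} − x_{i+1}·y_i), indices taken mod 7.
Cross-terms: 48, 16, 13, 8, 54, 12, 9  ⇒  Σ = 160
Signed area = Σ/2 = 80 (positive ⇒ counter-clockwise traversal).

80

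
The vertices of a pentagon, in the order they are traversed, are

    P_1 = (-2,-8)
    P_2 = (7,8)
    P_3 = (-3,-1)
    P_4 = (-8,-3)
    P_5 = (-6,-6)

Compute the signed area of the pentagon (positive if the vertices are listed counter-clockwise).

Apply the shoelace (surveyor's) formula: 2A = Σ (x_i·y_{i+1} − x_{i+1}·y_i), indices taken mod 5.
Σ = (40) + (17) + (1) + (30) + (36) = 124
Signed area = Σ/2 = 62 (positive ⇒ counter-clockwise traversal).

62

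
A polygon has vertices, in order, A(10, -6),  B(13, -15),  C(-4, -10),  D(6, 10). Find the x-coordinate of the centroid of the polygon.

131/27

Apply the shoelace (surveyor's) formula. First the cross-terms c_i = x_i·y_{i+1} − x_{i+1}·y_i:
  -72, -190, 20, -136  ⇒  2A = -378, A = -189.
Then Σ (x_i + x_{i+1})·c_i = -5502, so x̄ = -5502 / (6·(-189)) = 131/27.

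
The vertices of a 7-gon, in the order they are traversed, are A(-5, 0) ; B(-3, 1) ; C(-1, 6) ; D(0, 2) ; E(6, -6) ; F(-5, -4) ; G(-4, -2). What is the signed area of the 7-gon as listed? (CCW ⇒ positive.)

Apply Gauss's area formula: 2A = Σ (x_i·y_{i+1} − x_{i+1}·y_i), indices taken mod 7.
Σ = (-5) + (-17) + (-2) + (-12) + (-54) + (-6) + (-10) = -106
Signed area = Σ/2 = -53 (negative ⇒ clockwise traversal).

-53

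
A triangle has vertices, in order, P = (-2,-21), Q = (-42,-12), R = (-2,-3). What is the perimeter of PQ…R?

100

|PQ| = √((-40)² + (9)²) = √1681 = 41
|QR| = √((40)² + (9)²) = √1681 = 41
|RP| = √((0)² + (-18)²) = √324 = 18
Perimeter = 41 + 41 + 18 = 100.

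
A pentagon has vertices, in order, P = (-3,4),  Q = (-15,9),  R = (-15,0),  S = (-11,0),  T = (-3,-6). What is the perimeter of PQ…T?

46

|PQ| = √((-12)² + (5)²) = √169 = 13
|QR| = √((0)² + (-9)²) = √81 = 9
|RS| = √((4)² + (0)²) = √16 = 4
|ST| = √((8)² + (-6)²) = √100 = 10
|TP| = √((0)² + (10)²) = √100 = 10
Perimeter = 13 + 9 + 4 + 10 + 10 = 46.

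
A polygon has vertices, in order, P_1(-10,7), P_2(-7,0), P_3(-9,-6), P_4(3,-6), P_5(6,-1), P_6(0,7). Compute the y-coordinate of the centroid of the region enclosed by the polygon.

19/77

Apply the surveyor's formula. First the cross-terms c_i = x_i·y_{i+1} − x_{i+1}·y_i:
  49, 42, 72, 33, 42, 70  ⇒  2A = 308, A = 154.
Then Σ (y_i + y_{i+1})·c_i = 228, so ȳ = 228 / (6·154) = 19/77.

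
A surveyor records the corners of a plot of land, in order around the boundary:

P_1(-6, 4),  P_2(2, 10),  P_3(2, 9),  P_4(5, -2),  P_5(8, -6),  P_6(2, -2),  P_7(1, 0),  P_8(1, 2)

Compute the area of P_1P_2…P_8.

58.5

Apply the shoelace formula: 2A = Σ (x_i·y_{i+1} − x_{i+1}·y_i), indices taken mod 8.
Cross-terms: -68, -2, -49, -14, -4, 2, 2, 16  ⇒  Σ = -117
Area = |Σ|/2 = 58.5.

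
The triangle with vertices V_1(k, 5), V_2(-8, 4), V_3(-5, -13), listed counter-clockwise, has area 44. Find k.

Write out the shoelace sum; only the two edges meeting at V_1 involve k:
2·Area = [((-5)·5 − k·(-13)) + (k·4 − (-8)·5)] + 124
       = 17·k + 139 = 88
⇒ k = -3.

-3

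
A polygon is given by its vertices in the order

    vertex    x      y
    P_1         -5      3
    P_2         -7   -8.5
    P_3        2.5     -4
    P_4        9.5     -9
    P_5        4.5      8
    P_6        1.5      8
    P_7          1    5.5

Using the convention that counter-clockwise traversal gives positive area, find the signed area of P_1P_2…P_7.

Apply the surveyor's formula: 2A = Σ (x_i·y_{i+1} − x_{i+1}·y_i), indices taken mod 7.
Σ = (63.5) + (49.25) + (15.5) + (116.5) + (24) + (0.25) + (30.5) = 299.5
Signed area = Σ/2 = 149.75 (positive ⇒ counter-clockwise traversal).

149.75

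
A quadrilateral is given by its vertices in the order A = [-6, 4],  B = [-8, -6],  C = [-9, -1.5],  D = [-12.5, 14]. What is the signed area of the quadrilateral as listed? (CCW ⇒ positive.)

Cross-terms: 68, -42, -144.75, 34  ⇒  Σ = -84.75
Signed area = Σ/2 = -42.375 (negative ⇒ clockwise traversal).

-42.375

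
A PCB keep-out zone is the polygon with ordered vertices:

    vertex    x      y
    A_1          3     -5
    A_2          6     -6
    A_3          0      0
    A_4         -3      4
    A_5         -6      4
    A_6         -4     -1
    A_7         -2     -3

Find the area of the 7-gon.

Σ = (12) + (0) + (0) + (12) + (22) + (10) + (19) = 75
Area = |Σ|/2 = 37.5.

37.5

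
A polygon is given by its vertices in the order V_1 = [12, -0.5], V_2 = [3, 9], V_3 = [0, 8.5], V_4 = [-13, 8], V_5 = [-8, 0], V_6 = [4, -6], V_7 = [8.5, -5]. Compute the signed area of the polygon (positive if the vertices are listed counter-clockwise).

222.125

Σ = (109.5) + (25.5) + (110.5) + (64) + (48) + (31) + (55.75) = 444.25
Signed area = Σ/2 = 222.125 (positive ⇒ counter-clockwise traversal).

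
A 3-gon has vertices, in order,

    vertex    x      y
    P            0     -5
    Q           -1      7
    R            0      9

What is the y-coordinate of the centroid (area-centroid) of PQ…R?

11/3

Apply the surveyor's formula. First the cross-terms c_i = x_i·y_{i+1} − x_{i+1}·y_i:
  -5, -9, 0  ⇒  2A = -14, A = -7.
Then Σ (y_i + y_{i+1})·c_i = -154, so ȳ = -154 / (6·(-7)) = 11/3.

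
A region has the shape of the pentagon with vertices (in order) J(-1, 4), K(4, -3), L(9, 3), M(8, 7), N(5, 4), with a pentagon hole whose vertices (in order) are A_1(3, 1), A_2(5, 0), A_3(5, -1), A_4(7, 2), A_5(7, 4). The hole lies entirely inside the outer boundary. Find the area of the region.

Outer boundary:
Σ = (-13) + (39) + (39) + (-3) + (24) = 86
Area = |Σ|/2 = 43.
Hole:
Apply the surveyor's formula: 2A = Σ (x_i·y_{i+1} − x_{i+1}·y_i), indices taken mod 5.
A_1→A_2: (3)(0) − (5)(1) = -5
A_2→A_3: (5)(-1) − (5)(0) = -5
A_3→A_4: (5)(2) − (7)(-1) = 17
A_4→A_5: (7)(4) − (7)(2) = 14
A_5→A_1: (7)(1) − (3)(4) = -5
Σ = 16
Area = |Σ|/2 = 8.
Net area = 43 − 8 = 35.

35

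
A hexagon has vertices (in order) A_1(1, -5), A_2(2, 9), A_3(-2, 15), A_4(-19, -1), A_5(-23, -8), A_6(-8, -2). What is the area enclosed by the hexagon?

A_1→A_2: (1)(9) − (2)(-5) = 19
A_2→A_3: (2)(15) − (-2)(9) = 48
A_3→A_4: (-2)(-1) − (-19)(15) = 287
A_4→A_5: (-19)(-8) − (-23)(-1) = 129
A_5→A_6: (-23)(-2) − (-8)(-8) = -18
A_6→A_1: (-8)(-5) − (1)(-2) = 42
Σ = 507
Area = |Σ|/2 = 253.5.

253.5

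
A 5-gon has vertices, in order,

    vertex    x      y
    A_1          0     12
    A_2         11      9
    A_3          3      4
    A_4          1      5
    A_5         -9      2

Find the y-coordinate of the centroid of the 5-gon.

Apply Gauss's area formula. First the cross-terms c_i = x_i·y_{i+1} − x_{i+1}·y_i:
  -132, 17, 11, 47, -108  ⇒  2A = -165, A = -82.5.
Then Σ (y_i + y_{i+1})·c_i = -3635, so ȳ = -3635 / (6·(-82.5)) = 727/99.

727/99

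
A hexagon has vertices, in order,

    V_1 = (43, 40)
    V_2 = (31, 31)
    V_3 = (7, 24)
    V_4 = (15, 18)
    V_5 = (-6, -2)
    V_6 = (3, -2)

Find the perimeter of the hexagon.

|V_1V_2| = √((-12)² + (-9)²) = √225 = 15
|V_2V_3| = √((-24)² + (-7)²) = √625 = 25
|V_3V_4| = √((8)² + (-6)²) = √100 = 10
|V_4V_5| = √((-21)² + (-20)²) = √841 = 29
|V_5V_6| = √((9)² + (0)²) = √81 = 9
|V_6V_1| = √((40)² + (42)²) = √3364 = 58
Perimeter = 15 + 25 + 10 + 29 + 9 + 58 = 146.

146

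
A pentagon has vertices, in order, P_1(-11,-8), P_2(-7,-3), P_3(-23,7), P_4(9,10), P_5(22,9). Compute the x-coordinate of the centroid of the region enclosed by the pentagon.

-58/39

Apply the shoelace formula. First the cross-terms c_i = x_i·y_{i+1} − x_{i+1}·y_i:
  -23, -118, -293, -139, -77  ⇒  2A = -650, A = -325.
Then Σ (x_i + x_{i+1})·c_i = 2900, so x̄ = 2900 / (6·(-325)) = -58/39.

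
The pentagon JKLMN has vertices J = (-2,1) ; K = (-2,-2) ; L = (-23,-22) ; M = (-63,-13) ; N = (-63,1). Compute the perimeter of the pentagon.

|JK| = √((0)² + (-3)²) = √9 = 3
|KL| = √((-21)² + (-20)²) = √841 = 29
|LM| = √((-40)² + (9)²) = √1681 = 41
|MN| = √((0)² + (14)²) = √196 = 14
|NJ| = √((61)² + (0)²) = √3721 = 61
Perimeter = 3 + 29 + 41 + 14 + 61 = 148.

148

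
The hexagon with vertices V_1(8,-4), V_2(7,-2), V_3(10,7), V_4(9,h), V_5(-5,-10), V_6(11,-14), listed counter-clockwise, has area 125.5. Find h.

5

Write out the shoelace sum; only the two edges meeting at V_4 involve h:
2·Area = [(10·h − 9·7) + (9·(-10) − (-5)·h)] + 329
       = 15·h + 176 = 251
⇒ h = 5.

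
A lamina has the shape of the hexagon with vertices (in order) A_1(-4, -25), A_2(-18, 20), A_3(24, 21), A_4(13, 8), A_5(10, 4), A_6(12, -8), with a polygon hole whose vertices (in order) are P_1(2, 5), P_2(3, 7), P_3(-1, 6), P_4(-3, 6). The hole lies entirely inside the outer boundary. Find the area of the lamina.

974

Outer boundary:
Apply Gauss's area formula: 2A = Σ (x_i·y_{i+1} − x_{i+1}·y_i), indices taken mod 6.
Cross-terms: -530, -858, -81, -28, -128, -332  ⇒  Σ = -1957
Area = |Σ|/2 = 978.5.
Hole:
P_1→P_2: (2)(7) − (3)(5) = -1
P_2→P_3: (3)(6) − (-1)(7) = 25
P_3→P_4: (-1)(6) − (-3)(6) = 12
P_4→P_1: (-3)(5) − (2)(6) = -27
Σ = 9
Area = |Σ|/2 = 4.5.
Net area = 978.5 − 4.5 = 974.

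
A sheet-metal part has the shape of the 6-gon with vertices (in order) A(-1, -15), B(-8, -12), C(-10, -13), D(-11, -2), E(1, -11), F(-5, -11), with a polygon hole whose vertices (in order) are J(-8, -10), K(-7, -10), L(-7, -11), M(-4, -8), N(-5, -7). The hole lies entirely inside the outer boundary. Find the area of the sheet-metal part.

57.5

Outer boundary:
Apply the shoelace (surveyor's) formula: 2A = Σ (x_i·y_{i+1} − x_{i+1}·y_i), indices taken mod 6.
Σ = (-108) + (-16) + (-123) + (123) + (-66) + (64) = -126
Area = |Σ|/2 = 63.
Hole:
Apply Gauss's area formula: 2A = Σ (x_i·y_{i+1} − x_{i+1}·y_i), indices taken mod 5.
Σ = (10) + (7) + (12) + (-12) + (-6) = 11
Area = |Σ|/2 = 5.5.
Net area = 63 − 5.5 = 57.5.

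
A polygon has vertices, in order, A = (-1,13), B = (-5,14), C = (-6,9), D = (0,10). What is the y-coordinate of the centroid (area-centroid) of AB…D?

Apply the shoelace formula. First the cross-terms c_i = x_i·y_{i+1} − x_{i+1}·y_i:
  51, 39, -60, 10  ⇒  2A = 40, A = 20.
Then Σ (y_i + y_{i+1})·c_i = 1364, so ȳ = 1364 / (6·20) = 341/30.

341/30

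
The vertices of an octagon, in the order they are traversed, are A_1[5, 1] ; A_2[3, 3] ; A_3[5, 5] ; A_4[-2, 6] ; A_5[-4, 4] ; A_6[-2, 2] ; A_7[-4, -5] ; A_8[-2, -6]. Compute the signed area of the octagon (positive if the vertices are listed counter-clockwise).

Cross-terms: 12, 0, 40, 16, 0, 18, 14, 28  ⇒  Σ = 128
Signed area = Σ/2 = 64 (positive ⇒ counter-clockwise traversal).

64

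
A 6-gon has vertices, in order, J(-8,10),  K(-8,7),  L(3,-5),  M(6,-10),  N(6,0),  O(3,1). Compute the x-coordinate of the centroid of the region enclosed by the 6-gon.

Apply the surveyor's formula. First the cross-terms c_i = x_i·y_{i+1} − x_{i+1}·y_i:
  24, 19, 0, 60, 6, 38  ⇒  2A = 147, A = 73.5.
Then Σ (x_i + x_{i+1})·c_i = 105, so x̄ = 105 / (6·73.5) = 5/21.

5/21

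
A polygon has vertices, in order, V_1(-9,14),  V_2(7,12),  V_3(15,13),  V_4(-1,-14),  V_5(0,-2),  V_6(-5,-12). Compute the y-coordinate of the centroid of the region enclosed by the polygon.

Apply the shoelace formula. First the cross-terms c_i = x_i·y_{i+1} − x_{i+1}·y_i:
  -206, -89, -197, 2, -10, -178  ⇒  2A = -678, A = -339.
Then Σ (y_i + y_{i+1})·c_i = -7632, so ȳ = -7632 / (6·(-339)) = 424/113.

424/113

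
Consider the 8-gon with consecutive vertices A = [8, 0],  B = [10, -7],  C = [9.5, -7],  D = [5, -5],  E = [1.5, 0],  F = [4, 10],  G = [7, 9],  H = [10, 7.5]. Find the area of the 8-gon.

Apply Gauss's area formula: 2A = Σ (x_i·y_{i+1} − x_{i+1}·y_i), indices taken mod 8.
A→B: (8)(-7) − (10)(0) = -56
B→C: (10)(-7) − (9.5)(-7) = -3.5
C→D: (9.5)(-5) − (5)(-7) = -12.5
D→E: (5)(0) − (1.5)(-5) = 7.5
E→F: (1.5)(10) − (4)(0) = 15
F→G: (4)(9) − (7)(10) = -34
G→H: (7)(7.5) − (10)(9) = -37.5
H→A: (10)(0) − (8)(7.5) = -60
Σ = -181
Area = |Σ|/2 = 90.5.

90.5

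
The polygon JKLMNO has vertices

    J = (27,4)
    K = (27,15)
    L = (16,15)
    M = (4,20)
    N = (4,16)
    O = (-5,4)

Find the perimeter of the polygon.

86

|JK| = √((0)² + (11)²) = √121 = 11
|KL| = √((-11)² + (0)²) = √121 = 11
|LM| = √((-12)² + (5)²) = √169 = 13
|MN| = √((0)² + (-4)²) = √16 = 4
|NO| = √((-9)² + (-12)²) = √225 = 15
|OJ| = √((32)² + (0)²) = √1024 = 32
Perimeter = 11 + 11 + 13 + 4 + 15 + 32 = 86.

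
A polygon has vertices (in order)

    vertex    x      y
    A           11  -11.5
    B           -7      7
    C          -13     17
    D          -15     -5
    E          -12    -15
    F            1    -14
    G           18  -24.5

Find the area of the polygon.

463.25

Apply the surveyor's formula: 2A = Σ (x_i·y_{i+1} − x_{i+1}·y_i), indices taken mod 7.
Σ = (-3.5) + (-28) + (320) + (165) + (183) + (227.5) + (62.5) = 926.5
Area = |Σ|/2 = 463.25.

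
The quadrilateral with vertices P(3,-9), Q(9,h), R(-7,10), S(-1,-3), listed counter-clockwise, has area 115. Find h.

Write out the shoelace sum; only the two edges meeting at Q involve h:
2·Area = [(3·h − 9·(-9)) + (9·10 − (-7)·h)] + 49
       = 10·h + 220 = 230
⇒ h = 1.

1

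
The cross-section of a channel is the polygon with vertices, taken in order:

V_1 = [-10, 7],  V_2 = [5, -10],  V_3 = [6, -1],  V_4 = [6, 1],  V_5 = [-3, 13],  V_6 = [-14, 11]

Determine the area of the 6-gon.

Apply the surveyor's formula: 2A = Σ (x_i·y_{i+1} − x_{i+1}·y_i), indices taken mod 6.
Σ = (65) + (55) + (12) + (81) + (149) + (12) = 374
Area = |Σ|/2 = 187.

187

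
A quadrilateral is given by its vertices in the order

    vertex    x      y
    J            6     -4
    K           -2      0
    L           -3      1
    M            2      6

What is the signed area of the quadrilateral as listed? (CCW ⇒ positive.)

-37

Apply the surveyor's formula: 2A = Σ (x_i·y_{i+1} − x_{i+1}·y_i), indices taken mod 4.
Cross-terms: -8, -2, -20, -44  ⇒  Σ = -74
Signed area = Σ/2 = -37 (negative ⇒ clockwise traversal).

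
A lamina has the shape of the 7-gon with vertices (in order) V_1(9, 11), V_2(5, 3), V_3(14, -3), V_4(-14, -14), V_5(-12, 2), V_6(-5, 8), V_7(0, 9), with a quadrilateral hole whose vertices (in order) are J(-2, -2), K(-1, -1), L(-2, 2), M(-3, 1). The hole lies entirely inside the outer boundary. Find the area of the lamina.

361.5

Outer boundary:
Apply Gauss's area formula: 2A = Σ (x_i·y_{i+1} − x_{i+1}·y_i), indices taken mod 7.
V_1→V_2: (9)(3) − (5)(11) = -28
V_2→V_3: (5)(-3) − (14)(3) = -57
V_3→V_4: (14)(-14) − (-14)(-3) = -238
V_4→V_5: (-14)(2) − (-12)(-14) = -196
V_5→V_6: (-12)(8) − (-5)(2) = -86
V_6→V_7: (-5)(9) − (0)(8) = -45
V_7→V_1: (0)(11) − (9)(9) = -81
Σ = -731
Area = |Σ|/2 = 365.5.
Hole:
Apply the surveyor's formula: 2A = Σ (x_i·y_{i+1} − x_{i+1}·y_i), indices taken mod 4.
Cross-terms: 0, -4, 4, 8  ⇒  Σ = 8
Area = |Σ|/2 = 4.
Net area = 365.5 − 4 = 361.5.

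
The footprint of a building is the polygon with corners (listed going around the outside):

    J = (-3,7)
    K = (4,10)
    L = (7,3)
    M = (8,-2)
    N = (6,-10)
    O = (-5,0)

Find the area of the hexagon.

153.5

Apply the shoelace (surveyor's) formula: 2A = Σ (x_i·y_{i+1} − x_{i+1}·y_i), indices taken mod 6.
J→K: (-3)(10) − (4)(7) = -58
K→L: (4)(3) − (7)(10) = -58
L→M: (7)(-2) − (8)(3) = -38
M→N: (8)(-10) − (6)(-2) = -68
N→O: (6)(0) − (-5)(-10) = -50
O→J: (-5)(7) − (-3)(0) = -35
Σ = -307
Area = |Σ|/2 = 153.5.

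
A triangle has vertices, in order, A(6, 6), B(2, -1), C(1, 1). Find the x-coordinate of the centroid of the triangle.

Apply the shoelace (surveyor's) formula. First the cross-terms c_i = x_i·y_{i+1} − x_{i+1}·y_i:
  -18, 3, 0  ⇒  2A = -15, A = -7.5.
Then Σ (x_i + x_{i+1})·c_i = -135, so x̄ = -135 / (6·(-7.5)) = 3.

3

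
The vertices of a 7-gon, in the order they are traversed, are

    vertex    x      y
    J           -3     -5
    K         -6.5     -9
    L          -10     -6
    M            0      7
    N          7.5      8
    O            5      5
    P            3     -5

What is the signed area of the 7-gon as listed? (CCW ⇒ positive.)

-125.75

Apply the surveyor's formula: 2A = Σ (x_i·y_{i+1} − x_{i+1}·y_i), indices taken mod 7.
Σ = (-5.5) + (-51) + (-70) + (-52.5) + (-2.5) + (-40) + (-30) = -251.5
Signed area = Σ/2 = -125.75 (negative ⇒ clockwise traversal).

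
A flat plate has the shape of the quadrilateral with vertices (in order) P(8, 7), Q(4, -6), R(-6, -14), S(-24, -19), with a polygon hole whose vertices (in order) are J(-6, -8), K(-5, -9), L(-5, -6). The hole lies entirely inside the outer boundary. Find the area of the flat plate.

201.5

Outer boundary:
Apply the surveyor's formula: 2A = Σ (x_i·y_{i+1} − x_{i+1}·y_i), indices taken mod 4.
Σ = (-76) + (-92) + (-222) + (-16) = -406
Area = |Σ|/2 = 203.
Hole:
Apply the shoelace (surveyor's) formula: 2A = Σ (x_i·y_{i+1} − x_{i+1}·y_i), indices taken mod 3.
Σ = (14) + (-15) + (4) = 3
Area = |Σ|/2 = 1.5.
Net area = 203 − 1.5 = 201.5.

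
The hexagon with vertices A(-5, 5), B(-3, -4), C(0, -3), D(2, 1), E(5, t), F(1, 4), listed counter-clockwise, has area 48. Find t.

The doubled signed area Σ (x_i y_{i+1} − x_{i+1} y_i) is linear in t.
With t=0 it equals 90; the coefficient of t is 1 (from the two edges through E).
So 1·t + 90 = 2·48 = 96 ⇒ t = 6.

6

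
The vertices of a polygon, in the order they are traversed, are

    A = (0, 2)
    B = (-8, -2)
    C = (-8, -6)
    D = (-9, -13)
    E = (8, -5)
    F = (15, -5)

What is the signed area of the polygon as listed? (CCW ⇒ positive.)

Apply the surveyor's formula: 2A = Σ (x_i·y_{i+1} − x_{i+1}·y_i), indices taken mod 6.
Σ = (16) + (32) + (50) + (149) + (35) + (30) = 312
Signed area = Σ/2 = 156 (positive ⇒ counter-clockwise traversal).

156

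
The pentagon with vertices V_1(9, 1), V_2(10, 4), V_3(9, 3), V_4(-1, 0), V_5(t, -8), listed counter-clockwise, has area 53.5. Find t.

4

The doubled signed area Σ (x_i y_{i+1} − x_{i+1} y_i) is linear in t.
With t=0 it equals 103; the coefficient of t is 1 (from the two edges through V_5).
So 1·t + 103 = 2·53.5 = 107 ⇒ t = 4.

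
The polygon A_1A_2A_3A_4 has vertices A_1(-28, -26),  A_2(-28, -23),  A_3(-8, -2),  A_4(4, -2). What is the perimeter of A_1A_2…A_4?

84

|A_1A_2| = √((0)² + (3)²) = √9 = 3
|A_2A_3| = √((20)² + (21)²) = √841 = 29
|A_3A_4| = √((12)² + (0)²) = √144 = 12
|A_4A_1| = √((-32)² + (-24)²) = √1600 = 40
Perimeter = 3 + 29 + 12 + 40 = 84.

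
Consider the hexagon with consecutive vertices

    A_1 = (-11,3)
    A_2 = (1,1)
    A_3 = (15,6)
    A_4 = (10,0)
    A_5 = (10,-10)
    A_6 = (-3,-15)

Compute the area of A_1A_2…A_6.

268.5

Apply the surveyor's formula: 2A = Σ (x_i·y_{i+1} − x_{i+1}·y_i), indices taken mod 6.
Σ = (-14) + (-9) + (-60) + (-100) + (-180) + (-174) = -537
Area = |Σ|/2 = 268.5.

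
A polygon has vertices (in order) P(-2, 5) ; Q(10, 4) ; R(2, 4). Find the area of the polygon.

Σ = (-58) + (32) + (18) = -8
Area = |Σ|/2 = 4.

4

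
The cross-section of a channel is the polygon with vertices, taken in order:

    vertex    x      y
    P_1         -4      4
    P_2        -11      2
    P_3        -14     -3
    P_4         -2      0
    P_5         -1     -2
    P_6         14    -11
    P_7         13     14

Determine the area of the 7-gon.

Cross-terms: 36, 61, -6, 4, 39, 339, 108  ⇒  Σ = 581
Area = |Σ|/2 = 290.5.

290.5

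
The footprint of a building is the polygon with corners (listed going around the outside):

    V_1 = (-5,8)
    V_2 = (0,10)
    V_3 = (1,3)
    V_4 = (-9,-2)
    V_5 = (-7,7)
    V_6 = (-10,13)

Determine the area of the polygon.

Apply the shoelace (surveyor's) formula: 2A = Σ (x_i·y_{i+1} − x_{i+1}·y_i), indices taken mod 6.
V_1→V_2: (-5)(10) − (0)(8) = -50
V_2→V_3: (0)(3) − (1)(10) = -10
V_3→V_4: (1)(-2) − (-9)(3) = 25
V_4→V_5: (-9)(7) − (-7)(-2) = -77
V_5→V_6: (-7)(13) − (-10)(7) = -21
V_6→V_1: (-10)(8) − (-5)(13) = -15
Σ = -148
Area = |Σ|/2 = 74.

74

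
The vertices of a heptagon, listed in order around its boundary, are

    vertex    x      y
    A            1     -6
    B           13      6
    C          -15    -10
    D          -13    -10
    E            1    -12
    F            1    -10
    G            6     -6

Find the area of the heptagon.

128

Σ = (84) + (-40) + (20) + (166) + (2) + (54) + (-30) = 256
Area = |Σ|/2 = 128.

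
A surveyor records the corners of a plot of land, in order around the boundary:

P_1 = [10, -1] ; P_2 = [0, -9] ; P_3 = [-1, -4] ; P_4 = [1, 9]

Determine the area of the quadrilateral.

Apply the shoelace formula: 2A = Σ (x_i·y_{i+1} − x_{i+1}·y_i), indices taken mod 4.
Σ = (-90) + (-9) + (-5) + (-91) = -195
Area = |Σ|/2 = 97.5.

97.5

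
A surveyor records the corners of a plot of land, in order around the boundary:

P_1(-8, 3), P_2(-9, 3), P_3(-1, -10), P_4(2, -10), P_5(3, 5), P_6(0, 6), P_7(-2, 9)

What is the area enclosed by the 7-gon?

Cross-terms: 3, 93, 30, 40, 18, 12, 66  ⇒  Σ = 262
Area = |Σ|/2 = 131.

131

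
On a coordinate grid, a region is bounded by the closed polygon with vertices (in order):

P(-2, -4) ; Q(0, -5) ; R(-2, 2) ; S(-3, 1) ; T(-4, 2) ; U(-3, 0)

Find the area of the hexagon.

10

P→Q: (-2)(-5) − (0)(-4) = 10
Q→R: (0)(2) − (-2)(-5) = -10
R→S: (-2)(1) − (-3)(2) = 4
S→T: (-3)(2) − (-4)(1) = -2
T→U: (-4)(0) − (-3)(2) = 6
U→P: (-3)(-4) − (-2)(0) = 12
Σ = 20
Area = |Σ|/2 = 10.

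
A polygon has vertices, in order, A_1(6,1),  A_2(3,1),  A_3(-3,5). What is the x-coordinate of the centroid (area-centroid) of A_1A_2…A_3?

2

Apply the surveyor's formula. First the cross-terms c_i = x_i·y_{i+1} − x_{i+1}·y_i:
  3, 18, -33  ⇒  2A = -12, A = -6.
Then Σ (x_i + x_{i+1})·c_i = -72, so x̄ = -72 / (6·(-6)) = 2.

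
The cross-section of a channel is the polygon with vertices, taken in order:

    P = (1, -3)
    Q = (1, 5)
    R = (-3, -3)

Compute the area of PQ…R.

Apply the shoelace formula: 2A = Σ (x_i·y_{i+1} − x_{i+1}·y_i), indices taken mod 3.
P→Q: (1)(5) − (1)(-3) = 8
Q→R: (1)(-3) − (-3)(5) = 12
R→P: (-3)(-3) − (1)(-3) = 12
Σ = 32
Area = |Σ|/2 = 16.

16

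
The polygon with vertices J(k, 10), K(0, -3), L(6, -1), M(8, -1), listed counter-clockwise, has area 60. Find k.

Write out the shoelace sum; only the two edges meeting at J involve k:
2·Area = [(8·10 − k·(-1)) + (k·(-3) − 0·10)] + 20
       = -2·k + 100 = 120
⇒ k = -10.

-10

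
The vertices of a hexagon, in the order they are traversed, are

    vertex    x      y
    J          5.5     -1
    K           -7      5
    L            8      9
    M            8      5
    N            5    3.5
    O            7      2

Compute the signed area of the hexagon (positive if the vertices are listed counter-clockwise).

Σ = (20.5) + (-103) + (-32) + (3) + (-14.5) + (-18) = -144
Signed area = Σ/2 = -72 (negative ⇒ clockwise traversal).

-72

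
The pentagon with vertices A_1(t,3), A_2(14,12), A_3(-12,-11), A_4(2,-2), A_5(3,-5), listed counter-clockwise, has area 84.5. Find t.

10

The doubled signed area Σ (x_i y_{i+1} − x_{i+1} y_i) is linear in t.
With t=0 it equals -1; the coefficient of t is 17 (from the two edges through A_1).
So 17·t + -1 = 2·84.5 = 169 ⇒ t = 10.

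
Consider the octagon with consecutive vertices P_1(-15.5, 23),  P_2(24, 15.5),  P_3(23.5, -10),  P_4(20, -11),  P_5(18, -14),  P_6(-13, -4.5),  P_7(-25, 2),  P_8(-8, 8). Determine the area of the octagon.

1091.25

Apply the shoelace formula: 2A = Σ (x_i·y_{i+1} − x_{i+1}·y_i), indices taken mod 8.
Cross-terms: -792.25, -604.25, -58.5, -82, -263, -138.5, -184, -60  ⇒  Σ = -2182.5
Area = |Σ|/2 = 1091.25.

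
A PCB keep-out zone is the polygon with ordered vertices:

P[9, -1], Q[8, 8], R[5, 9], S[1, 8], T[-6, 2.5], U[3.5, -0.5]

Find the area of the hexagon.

94.375

Σ = (80) + (32) + (31) + (50.5) + (-5.75) + (1) = 188.75
Area = |Σ|/2 = 94.375.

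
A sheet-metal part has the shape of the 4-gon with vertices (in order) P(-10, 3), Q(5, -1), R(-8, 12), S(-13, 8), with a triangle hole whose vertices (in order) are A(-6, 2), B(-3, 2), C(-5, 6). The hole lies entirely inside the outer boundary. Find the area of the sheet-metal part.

Outer boundary:
Apply the surveyor's formula: 2A = Σ (x_i·y_{i+1} − x_{i+1}·y_i), indices taken mod 4.
Σ = (-5) + (52) + (92) + (41) = 180
Area = |Σ|/2 = 90.
Hole:
Cross-terms: -6, -8, 26  ⇒  Σ = 12
Area = |Σ|/2 = 6.
Net area = 90 − 6 = 84.

84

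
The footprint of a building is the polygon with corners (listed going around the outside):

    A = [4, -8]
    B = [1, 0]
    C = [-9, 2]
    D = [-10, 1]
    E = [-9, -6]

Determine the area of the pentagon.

Apply the surveyor's formula: 2A = Σ (x_i·y_{i+1} − x_{i+1}·y_i), indices taken mod 5.
Σ = (8) + (2) + (11) + (69) + (96) = 186
Area = |Σ|/2 = 93.

93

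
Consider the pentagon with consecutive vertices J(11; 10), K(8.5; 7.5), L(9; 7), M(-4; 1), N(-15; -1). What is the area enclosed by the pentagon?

46.75

Apply the surveyor's formula: 2A = Σ (x_i·y_{i+1} − x_{i+1}·y_i), indices taken mod 5.
Cross-terms: -2.5, -8, 37, 19, -139  ⇒  Σ = -93.5
Area = |Σ|/2 = 46.75.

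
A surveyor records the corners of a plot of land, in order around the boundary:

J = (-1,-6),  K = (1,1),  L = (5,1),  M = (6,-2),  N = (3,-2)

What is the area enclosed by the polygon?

Apply the shoelace formula: 2A = Σ (x_i·y_{i+1} − x_{i+1}·y_i), indices taken mod 5.
Σ = (5) + (-4) + (-16) + (-6) + (-20) = -41
Area = |Σ|/2 = 20.5.

20.5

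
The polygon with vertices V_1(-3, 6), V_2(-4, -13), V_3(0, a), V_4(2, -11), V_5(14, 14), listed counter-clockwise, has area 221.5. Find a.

-12

The doubled signed area Σ (x_i y_{i+1} − x_{i+1} y_i) is linear in a.
With a=0 it equals 371; the coefficient of a is -6 (from the two edges through V_3).
So -6·a + 371 = 2·221.5 = 443 ⇒ a = -12.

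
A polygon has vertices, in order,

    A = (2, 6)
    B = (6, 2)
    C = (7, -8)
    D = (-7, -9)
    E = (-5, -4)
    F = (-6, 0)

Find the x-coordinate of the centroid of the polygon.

Apply the surveyor's formula. First the cross-terms c_i = x_i·y_{i+1} − x_{i+1}·y_i:
  -32, -62, -119, -17, -24, -36  ⇒  2A = -290, A = -145.
Then Σ (x_i + x_{i+1})·c_i = -450, so x̄ = -450 / (6·(-145)) = 15/29.

15/29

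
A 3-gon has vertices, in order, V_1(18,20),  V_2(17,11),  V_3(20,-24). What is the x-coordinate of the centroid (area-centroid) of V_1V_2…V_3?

Apply Gauss's area formula. First the cross-terms c_i = x_i·y_{i+1} − x_{i+1}·y_i:
  -142, -628, 832  ⇒  2A = 62, A = 31.
Then Σ (x_i + x_{i+1})·c_i = 3410, so x̄ = 3410 / (6·31) = 55/3.

55/3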